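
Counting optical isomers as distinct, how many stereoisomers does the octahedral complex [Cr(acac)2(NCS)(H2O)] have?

3

Each acac is bidentate and must span two cis positions.
Systematic placement gives 2 geometric isomers: NCS and H2O mutually trans; NCS and H2O mutually cis (chiral).
One of these lacks any improper symmetry element and so occurs as an enantiomeric pair, giving 2 + 1 = 3 stereoisomers in total.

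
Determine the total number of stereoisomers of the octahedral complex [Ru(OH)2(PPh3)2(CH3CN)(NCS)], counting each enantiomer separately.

An octahedron has six vertices in three trans pairs; every non-trans pair is cis.
There are 6 geometric isomers: OH trans, PPh3 trans; OH cis, PPh3 cis (3 arrangements, 2 chiral); OH cis, PPh3 trans; OH trans, PPh3 cis.
Of these, 2 lack any improper symmetry element and so occur as enantiomeric pairs, giving 6 + 2 = 8 stereoisomers in total.

8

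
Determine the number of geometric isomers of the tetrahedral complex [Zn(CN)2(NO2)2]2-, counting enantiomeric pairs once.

All four vertices of a tetrahedron are equivalent and mutually adjacent, so cis/trans isomerism cannot arise.
Only one geometric arrangement is possible.

1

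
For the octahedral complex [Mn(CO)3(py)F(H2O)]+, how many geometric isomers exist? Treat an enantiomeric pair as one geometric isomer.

4

The six octahedral sites form three mutually perpendicular trans pairs.
The distinct arrangements are (4 in all): CO mer (3 arrangements); CO fac (chiral).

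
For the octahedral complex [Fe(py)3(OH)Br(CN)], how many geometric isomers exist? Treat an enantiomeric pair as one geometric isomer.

There are 4 geometric isomers: py mer (3 arrangements); py fac (chiral).

4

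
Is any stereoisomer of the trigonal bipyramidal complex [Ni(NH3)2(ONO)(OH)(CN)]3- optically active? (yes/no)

A trigonal bipyramid has two axial and three equatorial sites, which are chemically inequivalent.
Exhaustive case analysis gives 7 geometric isomers.
Of these, 3 lack any improper symmetry element and so occur as enantiomeric pairs, giving 7 + 3 = 10 stereoisomers in total.

yes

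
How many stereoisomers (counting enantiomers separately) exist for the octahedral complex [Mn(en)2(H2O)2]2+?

The six octahedral sites form three mutually perpendicular trans pairs.
Each en is bidentate and must span two cis positions.
Working through the distinct placements yields 2 geometric isomers: H2O trans; H2O cis (chiral).
One of these lacks any improper symmetry element and so occurs as an enantiomeric pair, giving 2 + 1 = 3 stereoisomers in total.

3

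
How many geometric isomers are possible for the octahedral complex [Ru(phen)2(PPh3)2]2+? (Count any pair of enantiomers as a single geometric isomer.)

In an octahedral complex each vertex has one trans partner and four cis neighbours.
Each phen is bidentate and must span two cis positions.
The distinct arrangements are (2 in all): PPh3 trans; PPh3 cis (chiral).

2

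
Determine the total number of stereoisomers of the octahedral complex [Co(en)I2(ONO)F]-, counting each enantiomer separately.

An octahedron has six vertices in three trans pairs; every non-trans pair is cis.
Each en is bidentate and must span two cis positions.
There are 4 geometric isomers: I cis (3 arrangements, 2 chiral); I trans.
Of these, 2 lack any improper symmetry element and so occur as enantiomeric pairs, giving 4 + 2 = 6 stereoisomers in total.

6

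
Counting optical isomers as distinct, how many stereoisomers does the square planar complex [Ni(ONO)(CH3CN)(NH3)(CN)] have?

3

The distinct arrangements are (3 in all): (CH3CN/NH3 trans, CN/ONO trans); (CH3CN/ONO trans, CN/NH3 trans); (CH3CN/CN trans, NH3/ONO trans).
Each arrangement has an internal mirror plane or centre of symmetry, so none is chiral.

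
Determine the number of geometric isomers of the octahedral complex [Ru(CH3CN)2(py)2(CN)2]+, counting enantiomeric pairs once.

5

The distinct arrangements are (5 in all): CH3CN trans, py trans, CN trans; CH3CN trans, py cis, CN cis; CH3CN cis, py trans, CN cis; CH3CN cis, py cis, CN cis (chiral); CH3CN cis, py cis, CN trans.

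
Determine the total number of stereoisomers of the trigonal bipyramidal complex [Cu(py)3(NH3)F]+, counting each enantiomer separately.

4

In a trigonal bipyramid the two axial positions differ from the three equatorial ones.
Systematic placement gives 4 geometric isomers: NH3 axial, F axial; NH3 equatorial, F axial; NH3 axial, F equatorial; NH3 equatorial, F equatorial.
Each arrangement has an internal mirror plane or centre of symmetry, so none is chiral.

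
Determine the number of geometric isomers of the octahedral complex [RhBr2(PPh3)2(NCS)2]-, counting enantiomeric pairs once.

In an octahedral complex each vertex has one trans partner and four cis neighbours.
Working through the distinct placements yields 5 geometric isomers: Br trans, PPh3 trans, NCS trans; Br trans, PPh3 cis, NCS cis; Br cis, PPh3 trans, NCS cis; Br cis, PPh3 cis, NCS cis (chiral); Br cis, PPh3 cis, NCS trans.

5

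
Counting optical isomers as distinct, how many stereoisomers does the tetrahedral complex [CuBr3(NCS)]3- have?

1

In a tetrahedral complex all four positions are equivalent and every pair of ligands is adjacent — there is no cis/trans distinction.
Only one geometric arrangement is possible.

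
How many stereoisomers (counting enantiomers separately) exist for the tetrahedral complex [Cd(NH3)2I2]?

1

Only one geometric arrangement is possible.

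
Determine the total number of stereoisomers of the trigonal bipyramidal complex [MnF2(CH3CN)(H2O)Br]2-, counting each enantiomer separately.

10

In a trigonal bipyramid the two axial positions differ from the three equatorial ones.
Exhaustive case analysis gives 7 geometric isomers.
Of these, 3 lack any improper symmetry element and so occur as enantiomeric pairs, giving 7 + 3 = 10 stereoisomers in total.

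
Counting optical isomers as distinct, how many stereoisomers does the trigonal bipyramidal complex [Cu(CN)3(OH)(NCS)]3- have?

A trigonal bipyramid has two axial and three equatorial sites, which are chemically inequivalent.
There are 4 geometric isomers: OH equatorial, NCS equatorial; OH equatorial, NCS axial; OH axial, NCS equatorial; OH axial, NCS axial.
Each arrangement has an internal mirror plane or centre of symmetry, so none is chiral.

4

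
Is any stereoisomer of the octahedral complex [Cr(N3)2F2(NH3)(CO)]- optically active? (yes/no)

Systematic placement gives 6 geometric isomers: N3 cis, F cis (3 arrangements, 2 chiral); N3 trans, F cis; N3 cis, F trans; N3 trans, F trans.
Of these, 2 lack any improper symmetry element and so occur as enantiomeric pairs, giving 6 + 2 = 8 stereoisomers in total.

yes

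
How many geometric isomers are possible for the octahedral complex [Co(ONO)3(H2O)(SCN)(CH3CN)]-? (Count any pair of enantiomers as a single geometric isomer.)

4

An octahedron has six vertices in three trans pairs; every non-trans pair is cis.
The distinct arrangements are (4 in all): ONO mer (3 arrangements); ONO fac (chiral).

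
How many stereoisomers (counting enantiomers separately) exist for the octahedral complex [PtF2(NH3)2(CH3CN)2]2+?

The six octahedral sites form three mutually perpendicular trans pairs.
Working through the distinct placements yields 5 geometric isomers: F trans, NH3 trans, CH3CN trans; F cis, NH3 cis, CH3CN trans; F cis, NH3 trans, CH3CN cis; F cis, NH3 cis, CH3CN cis (chiral); F trans, NH3 cis, CH3CN cis.
One of these lacks any improper symmetry element and so occurs as an enantiomeric pair, giving 5 + 1 = 6 stereoisomers in total.

6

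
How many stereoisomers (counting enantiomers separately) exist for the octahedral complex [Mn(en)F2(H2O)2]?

4

In an octahedral complex each vertex has one trans partner and four cis neighbours.
Each en is bidentate and must span two cis positions.
Working through the distinct placements yields 3 geometric isomers: F trans, H2O cis; F cis, H2O cis (chiral); F cis, H2O trans.
One of these lacks any improper symmetry element and so occurs as an enantiomeric pair, giving 3 + 1 = 4 stereoisomers in total.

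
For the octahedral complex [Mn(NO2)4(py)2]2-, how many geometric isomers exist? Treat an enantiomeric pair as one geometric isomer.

Working through the distinct placements yields 2 geometric isomers: py trans; py cis.

2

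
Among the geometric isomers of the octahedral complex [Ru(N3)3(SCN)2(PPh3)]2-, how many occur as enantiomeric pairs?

0

An octahedron has six vertices in three trans pairs; every non-trans pair is cis.
Systematic placement gives 3 geometric isomers: N3 mer, SCN trans; N3 mer, SCN cis; N3 fac, SCN cis.
Each arrangement has an internal mirror plane or centre of symmetry, so none is chiral.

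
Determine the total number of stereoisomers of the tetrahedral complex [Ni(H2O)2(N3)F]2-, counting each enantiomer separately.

All four vertices of a tetrahedron are equivalent and mutually adjacent, so cis/trans isomerism cannot arise.
Only one geometric arrangement is possible.

1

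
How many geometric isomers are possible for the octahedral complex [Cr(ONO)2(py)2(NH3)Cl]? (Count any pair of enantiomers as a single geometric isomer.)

6

There are 6 geometric isomers: ONO trans, py trans; ONO cis, py cis (3 arrangements, 2 chiral); ONO cis, py trans; ONO trans, py cis.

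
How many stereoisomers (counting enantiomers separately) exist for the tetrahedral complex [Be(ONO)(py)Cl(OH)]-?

2

In a tetrahedral complex all four positions are equivalent and every pair of ligands is adjacent — there is no cis/trans distinction.
Only one geometric arrangement is possible; it has no improper symmetry element, so it exists as a pair of enantiomers (2 stereoisomers).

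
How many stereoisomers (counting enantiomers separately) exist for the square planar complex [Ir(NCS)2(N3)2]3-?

In a square planar complex each vertex has one trans partner and two cis neighbours.
There are 2 geometric isomers: NCS cis; NCS trans.
Each arrangement has an internal mirror plane or centre of symmetry, so none is chiral.

2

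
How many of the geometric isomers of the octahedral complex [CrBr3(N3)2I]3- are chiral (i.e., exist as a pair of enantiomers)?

0

The six octahedral sites form three mutually perpendicular trans pairs.
Working through the distinct placements yields 3 geometric isomers: Br mer, N3 trans; Br mer, N3 cis; Br fac, N3 cis.
Each arrangement has an internal mirror plane or centre of symmetry, so none is chiral.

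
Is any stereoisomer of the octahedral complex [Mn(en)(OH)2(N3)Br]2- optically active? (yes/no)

yes

Each en is bidentate and must span two cis positions.
There are 4 geometric isomers: OH cis (3 arrangements, 2 chiral); OH trans.
Of these, 2 lack any improper symmetry element and so occur as enantiomeric pairs, giving 4 + 2 = 6 stereoisomers in total.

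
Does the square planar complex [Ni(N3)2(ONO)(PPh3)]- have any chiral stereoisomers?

In a square planar complex each vertex has one trans partner and two cis neighbours.
The distinct arrangements are (2 in all): N3 cis; N3 trans.
Each arrangement has an internal mirror plane or centre of symmetry, so none is chiral.

no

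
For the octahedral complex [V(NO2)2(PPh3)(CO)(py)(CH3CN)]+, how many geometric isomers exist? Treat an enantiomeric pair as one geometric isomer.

9

Systematic enumeration (placing each ligand type in turn and discarding arrangements equivalent by rotation or reflection) gives 9 geometric isomers.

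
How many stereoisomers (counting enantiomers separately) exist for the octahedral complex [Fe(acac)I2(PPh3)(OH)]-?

6

An octahedron has six vertices in three trans pairs; every non-trans pair is cis.
Each acac is bidentate and must span two cis positions.
There are 4 geometric isomers: I trans; I cis (3 arrangements, 2 chiral).
Of these, 2 lack any improper symmetry element and so occur as enantiomeric pairs, giving 4 + 2 = 6 stereoisomers in total.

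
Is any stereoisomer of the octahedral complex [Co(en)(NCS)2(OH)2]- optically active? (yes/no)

yes

An octahedron has six vertices in three trans pairs; every non-trans pair is cis.
Each en is bidentate and must span two cis positions.
Working through the distinct placements yields 3 geometric isomers: NCS trans, OH cis; NCS cis, OH cis (chiral); NCS cis, OH trans.
One of these lacks any improper symmetry element and so occurs as an enantiomeric pair, giving 3 + 1 = 4 stereoisomers in total.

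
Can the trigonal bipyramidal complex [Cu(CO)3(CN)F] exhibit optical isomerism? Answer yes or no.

no

In a trigonal bipyramid the two axial positions differ from the three equatorial ones.
Working through the distinct placements yields 4 geometric isomers: CN axial, F equatorial; CN axial, F axial; CN equatorial, F equatorial; CN equatorial, F axial.
Each arrangement has an internal mirror plane or centre of symmetry, so none is chiral.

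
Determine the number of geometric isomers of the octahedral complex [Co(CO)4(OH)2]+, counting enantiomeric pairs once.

In an octahedral complex each vertex has one trans partner and four cis neighbours.
Working through the distinct placements yields 2 geometric isomers: OH trans; OH cis.

2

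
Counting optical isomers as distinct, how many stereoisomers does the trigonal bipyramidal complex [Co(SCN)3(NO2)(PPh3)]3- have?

4

Systematic placement gives 4 geometric isomers: NO2 axial, PPh3 axial; NO2 axial, PPh3 equatorial; NO2 equatorial, PPh3 axial; NO2 equatorial, PPh3 equatorial.
Each arrangement has an internal mirror plane or centre of symmetry, so none is chiral.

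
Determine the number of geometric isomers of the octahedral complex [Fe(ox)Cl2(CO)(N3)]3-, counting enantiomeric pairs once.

4

The six octahedral sites form three mutually perpendicular trans pairs.
Each ox is bidentate and must span two cis positions.
The distinct arrangements are (4 in all): Cl cis (3 arrangements, 2 chiral); Cl trans.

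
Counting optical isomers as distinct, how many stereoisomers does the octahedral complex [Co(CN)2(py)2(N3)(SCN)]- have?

8

The six octahedral sites form three mutually perpendicular trans pairs.
Systematic placement gives 6 geometric isomers: CN trans, py trans; CN trans, py cis; CN cis, py trans; CN cis, py cis (3 arrangements, 2 chiral).
Of these, 2 lack any improper symmetry element and so occur as enantiomeric pairs, giving 6 + 2 = 8 stereoisomers in total.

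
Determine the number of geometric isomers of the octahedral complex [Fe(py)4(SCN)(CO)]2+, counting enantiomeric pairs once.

2

The six octahedral sites form three mutually perpendicular trans pairs.
The distinct arrangements are (2 in all): SCN and CO mutually trans; SCN and CO mutually cis.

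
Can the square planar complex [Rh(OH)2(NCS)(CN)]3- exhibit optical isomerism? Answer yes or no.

The distinct arrangements are (2 in all): OH cis; OH trans.
Each arrangement has an internal mirror plane or centre of symmetry, so none is chiral.

no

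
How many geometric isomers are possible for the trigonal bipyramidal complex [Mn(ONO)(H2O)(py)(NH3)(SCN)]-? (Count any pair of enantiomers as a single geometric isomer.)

10

A trigonal bipyramid has two axial and three equatorial sites, which are chemically inequivalent.
Systematic enumeration (placing each ligand type in turn and discarding arrangements equivalent by rotation or reflection) gives 10 geometric isomers.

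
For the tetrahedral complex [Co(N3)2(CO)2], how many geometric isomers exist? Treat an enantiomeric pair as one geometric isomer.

1

In a tetrahedral complex all four positions are equivalent and every pair of ligands is adjacent — there is no cis/trans distinction.
Only one geometric arrangement is possible.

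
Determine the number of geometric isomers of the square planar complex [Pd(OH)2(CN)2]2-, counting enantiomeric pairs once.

In a square planar complex each vertex has one trans partner and two cis neighbours.
The distinct arrangements are (2 in all): OH cis; OH trans.

2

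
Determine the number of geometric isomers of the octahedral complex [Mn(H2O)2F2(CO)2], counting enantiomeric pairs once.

5

The six octahedral sites form three mutually perpendicular trans pairs.
Working through the distinct placements yields 5 geometric isomers: H2O trans, F trans, CO trans; H2O cis, F cis, CO trans; H2O trans, F cis, CO cis; H2O cis, F cis, CO cis (chiral); H2O cis, F trans, CO cis.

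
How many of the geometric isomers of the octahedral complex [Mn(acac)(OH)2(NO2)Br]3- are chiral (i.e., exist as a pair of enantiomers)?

Each acac is bidentate and must span two cis positions.
The distinct arrangements are (4 in all): OH cis (3 arrangements, 2 chiral); OH trans.
Of these, 2 lack any improper symmetry element and so occur as enantiomeric pairs, giving 4 + 2 = 6 stereoisomers in total.

2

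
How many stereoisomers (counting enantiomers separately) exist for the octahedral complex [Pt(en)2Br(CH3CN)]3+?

An octahedron has six vertices in three trans pairs; every non-trans pair is cis.
Each en is bidentate and must span two cis positions.
There are 2 geometric isomers: Br and CH3CN mutually trans; Br and CH3CN mutually cis (chiral).
One of these lacks any improper symmetry element and so occurs as an enantiomeric pair, giving 2 + 1 = 3 stereoisomers in total.

3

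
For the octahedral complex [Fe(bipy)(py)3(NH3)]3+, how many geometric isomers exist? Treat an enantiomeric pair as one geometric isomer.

The six octahedral sites form three mutually perpendicular trans pairs.
Each bipy is bidentate and must span two cis positions.
Systematic placement gives 2 geometric isomers: py mer; py fac.

2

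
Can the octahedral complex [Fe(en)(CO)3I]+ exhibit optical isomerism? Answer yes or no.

no

In an octahedral complex each vertex has one trans partner and four cis neighbours.
Each en is bidentate and must span two cis positions.
Working through the distinct placements yields 2 geometric isomers: CO mer; CO fac.
Each arrangement has an internal mirror plane or centre of symmetry, so none is chiral.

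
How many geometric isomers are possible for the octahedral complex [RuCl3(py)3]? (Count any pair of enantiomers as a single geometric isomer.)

2

In an octahedral complex each vertex has one trans partner and four cis neighbours.
There are 2 geometric isomers: Cl mer; Cl fac.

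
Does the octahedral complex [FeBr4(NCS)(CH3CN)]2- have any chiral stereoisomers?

no

An octahedron has six vertices in three trans pairs; every non-trans pair is cis.
The distinct arrangements are (2 in all): NCS and CH3CN mutually trans; NCS and CH3CN mutually cis.
Each arrangement has an internal mirror plane or centre of symmetry, so none is chiral.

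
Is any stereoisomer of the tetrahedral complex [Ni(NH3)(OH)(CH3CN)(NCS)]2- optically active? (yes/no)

yes

In a tetrahedral complex all four positions are equivalent and every pair of ligands is adjacent — there is no cis/trans distinction.
Only one geometric arrangement is possible; it has no improper symmetry element, so it exists as a pair of enantiomers (2 stereoisomers).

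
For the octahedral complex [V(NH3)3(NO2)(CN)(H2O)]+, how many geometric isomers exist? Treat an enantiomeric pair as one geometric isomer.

An octahedron has six vertices in three trans pairs; every non-trans pair is cis.
Systematic placement gives 4 geometric isomers: NH3 mer (3 arrangements); NH3 fac (chiral).

4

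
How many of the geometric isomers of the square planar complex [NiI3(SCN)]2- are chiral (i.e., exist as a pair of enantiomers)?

0

In a square planar complex each vertex has one trans partner and two cis neighbours.
Only one geometric arrangement is possible.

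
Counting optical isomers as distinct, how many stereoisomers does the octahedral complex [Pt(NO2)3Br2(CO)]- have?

An octahedron has six vertices in three trans pairs; every non-trans pair is cis.
There are 3 geometric isomers: NO2 mer, Br trans; NO2 mer, Br cis; NO2 fac, Br cis.
Each arrangement has an internal mirror plane or centre of symmetry, so none is chiral.

3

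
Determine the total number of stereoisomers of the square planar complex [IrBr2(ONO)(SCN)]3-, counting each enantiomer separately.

A square has two trans pairs of vertices; adjacent vertices are cis.
The distinct arrangements are (2 in all): Br cis; Br trans.
Each arrangement has an internal mirror plane or centre of symmetry, so none is chiral.

2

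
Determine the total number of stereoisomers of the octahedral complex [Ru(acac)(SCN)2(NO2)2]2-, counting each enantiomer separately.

4

Each acac is bidentate and must span two cis positions.
Working through the distinct placements yields 3 geometric isomers: SCN cis, NO2 trans; SCN cis, NO2 cis (chiral); SCN trans, NO2 cis.
One of these lacks any improper symmetry element and so occurs as an enantiomeric pair, giving 3 + 1 = 4 stereoisomers in total.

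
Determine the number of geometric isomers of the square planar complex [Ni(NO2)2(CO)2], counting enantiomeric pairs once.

A square has two trans pairs of vertices; adjacent vertices are cis.
Systematic placement gives 2 geometric isomers: NO2 cis; NO2 trans.

2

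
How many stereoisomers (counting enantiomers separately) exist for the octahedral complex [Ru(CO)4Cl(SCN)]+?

The six octahedral sites form three mutually perpendicular trans pairs.
Systematic placement gives 2 geometric isomers: Cl and SCN mutually trans; Cl and SCN mutually cis.
Each arrangement has an internal mirror plane or centre of symmetry, so none is chiral.

2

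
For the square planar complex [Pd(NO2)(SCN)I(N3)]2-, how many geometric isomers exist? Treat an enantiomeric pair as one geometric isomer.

3

There are 3 geometric isomers: (I/NO2 trans, N3/SCN trans); (I/SCN trans, N3/NO2 trans); (I/N3 trans, NO2/SCN trans).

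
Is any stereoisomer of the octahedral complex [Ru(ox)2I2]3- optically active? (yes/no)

Each ox is bidentate and must span two cis positions.
Systematic placement gives 2 geometric isomers: I trans; I cis (chiral).
One of these lacks any improper symmetry element and so occurs as an enantiomeric pair, giving 2 + 1 = 3 stereoisomers in total.

yes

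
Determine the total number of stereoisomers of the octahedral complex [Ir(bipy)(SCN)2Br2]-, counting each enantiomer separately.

4

In an octahedral complex each vertex has one trans partner and four cis neighbours.
Each bipy is bidentate and must span two cis positions.
There are 3 geometric isomers: SCN cis, Br trans; SCN cis, Br cis (chiral); SCN trans, Br cis.
One of these lacks any improper symmetry element and so occurs as an enantiomeric pair, giving 3 + 1 = 4 stereoisomers in total.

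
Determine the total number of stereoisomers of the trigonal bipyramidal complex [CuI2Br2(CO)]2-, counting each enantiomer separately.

6

A trigonal bipyramid has two axial and three equatorial sites, which are chemically inequivalent.
Placing the ligands in turn and identifying arrangements related by rotation or reflection leaves 5 distinct geometric isomers.
One of these lacks any improper symmetry element and so occurs as an enantiomeric pair, giving 5 + 1 = 6 stereoisomers in total.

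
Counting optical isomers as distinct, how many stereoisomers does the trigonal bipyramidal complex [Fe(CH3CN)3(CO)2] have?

3

In a trigonal bipyramid the two axial positions differ from the three equatorial ones.
Working through the distinct placements yields 3 geometric isomers: CO both equatorial; CO one axial, one equatorial; CO both axial.
Each arrangement has an internal mirror plane or centre of symmetry, so none is chiral.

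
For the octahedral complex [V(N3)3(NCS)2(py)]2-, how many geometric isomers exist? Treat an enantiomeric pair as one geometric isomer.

An octahedron has six vertices in three trans pairs; every non-trans pair is cis.
There are 3 geometric isomers: N3 mer, NCS cis; N3 mer, NCS trans; N3 fac, NCS cis.

3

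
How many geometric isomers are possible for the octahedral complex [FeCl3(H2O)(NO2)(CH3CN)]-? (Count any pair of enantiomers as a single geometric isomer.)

4

An octahedron has six vertices in three trans pairs; every non-trans pair is cis.
Systematic placement gives 4 geometric isomers: Cl mer (3 arrangements); Cl fac (chiral).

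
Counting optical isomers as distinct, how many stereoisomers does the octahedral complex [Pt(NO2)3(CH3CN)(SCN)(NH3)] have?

The six octahedral sites form three mutually perpendicular trans pairs.
The distinct arrangements are (4 in all): NO2 mer (3 arrangements); NO2 fac (chiral).
One of these lacks any improper symmetry element and so occurs as an enantiomeric pair, giving 4 + 1 = 5 stereoisomers in total.

5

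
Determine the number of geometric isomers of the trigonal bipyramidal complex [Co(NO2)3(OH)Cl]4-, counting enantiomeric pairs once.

Working through the distinct placements yields 4 geometric isomers: OH equatorial, Cl axial; OH axial, Cl axial; OH equatorial, Cl equatorial; OH axial, Cl equatorial.

4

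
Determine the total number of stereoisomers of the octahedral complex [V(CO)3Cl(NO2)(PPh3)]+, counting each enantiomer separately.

5

In an octahedral complex each vertex has one trans partner and four cis neighbours.
There are 4 geometric isomers: CO mer (3 arrangements); CO fac (chiral).
One of these lacks any improper symmetry element and so occurs as an enantiomeric pair, giving 4 + 1 = 5 stereoisomers in total.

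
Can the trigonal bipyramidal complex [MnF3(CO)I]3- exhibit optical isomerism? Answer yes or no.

A trigonal bipyramid has two axial and three equatorial sites, which are chemically inequivalent.
The distinct arrangements are (4 in all): CO axial, I equatorial; CO axial, I axial; CO equatorial, I equatorial; CO equatorial, I axial.
Each arrangement has an internal mirror plane or centre of symmetry, so none is chiral.

no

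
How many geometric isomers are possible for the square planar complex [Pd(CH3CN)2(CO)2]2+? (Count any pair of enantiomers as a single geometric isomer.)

2

A square has two trans pairs of vertices; adjacent vertices are cis.
Working through the distinct placements yields 2 geometric isomers: CH3CN cis; CH3CN trans.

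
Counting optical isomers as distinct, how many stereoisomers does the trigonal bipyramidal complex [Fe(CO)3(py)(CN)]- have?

4

A trigonal bipyramid has two axial and three equatorial sites, which are chemically inequivalent.
Systematic placement gives 4 geometric isomers: py equatorial, CN axial; py axial, CN axial; py equatorial, CN equatorial; py axial, CN equatorial.
Each arrangement has an internal mirror plane or centre of symmetry, so none is chiral.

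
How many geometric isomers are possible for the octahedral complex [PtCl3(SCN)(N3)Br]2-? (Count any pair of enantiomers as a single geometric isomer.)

4

The six octahedral sites form three mutually perpendicular trans pairs.
The distinct arrangements are (4 in all): Cl mer (3 arrangements); Cl fac (chiral).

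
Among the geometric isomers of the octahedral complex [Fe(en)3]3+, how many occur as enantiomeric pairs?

Each en is bidentate and must span two cis positions.
Only one geometric arrangement is possible; it has no improper symmetry element, so it exists as a pair of enantiomers (2 stereoisomers).

1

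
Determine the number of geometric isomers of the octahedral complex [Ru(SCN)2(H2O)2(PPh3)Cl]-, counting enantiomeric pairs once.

In an octahedral complex each vertex has one trans partner and four cis neighbours.
Systematic placement gives 6 geometric isomers: SCN trans, H2O cis; SCN cis, H2O cis (3 arrangements, 2 chiral); SCN trans, H2O trans; SCN cis, H2O trans.

6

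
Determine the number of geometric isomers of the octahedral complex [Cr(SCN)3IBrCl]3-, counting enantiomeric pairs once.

4

Systematic placement gives 4 geometric isomers: SCN mer (3 arrangements); SCN fac (chiral).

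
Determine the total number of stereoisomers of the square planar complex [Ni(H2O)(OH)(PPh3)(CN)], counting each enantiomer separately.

In a square planar complex each vertex has one trans partner and two cis neighbours.
There are 3 geometric isomers: (CN/OH trans, H2O/PPh3 trans); (CN/PPh3 trans, H2O/OH trans); (CN/H2O trans, OH/PPh3 trans).
Each arrangement has an internal mirror plane or centre of symmetry, so none is chiral.

3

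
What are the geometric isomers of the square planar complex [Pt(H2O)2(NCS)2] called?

cis and trans

In a square planar complex each vertex has one trans partner and two cis neighbours.
The distinct arrangements are (2 in all): H2O cis; H2O trans.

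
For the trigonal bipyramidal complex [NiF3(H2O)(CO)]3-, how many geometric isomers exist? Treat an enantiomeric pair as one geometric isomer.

A trigonal bipyramid has two axial and three equatorial sites, which are chemically inequivalent.
The distinct arrangements are (4 in all): H2O equatorial, CO axial; H2O axial, CO axial; H2O equatorial, CO equatorial; H2O axial, CO equatorial.

4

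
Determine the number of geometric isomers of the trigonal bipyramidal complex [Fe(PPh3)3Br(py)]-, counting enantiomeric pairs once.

In a trigonal bipyramid the two axial positions differ from the three equatorial ones.
The distinct arrangements are (4 in all): Br axial, py equatorial; Br axial, py axial; Br equatorial, py equatorial; Br equatorial, py axial.

4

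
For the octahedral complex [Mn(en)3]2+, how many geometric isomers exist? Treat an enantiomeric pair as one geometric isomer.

Each en is bidentate and must span two cis positions.
Only one geometric arrangement is possible; it has no improper symmetry element, so it exists as a pair of enantiomers (2 stereoisomers).

1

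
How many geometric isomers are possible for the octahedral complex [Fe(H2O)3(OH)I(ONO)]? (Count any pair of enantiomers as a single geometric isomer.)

In an octahedral complex each vertex has one trans partner and four cis neighbours.
Systematic placement gives 4 geometric isomers: H2O mer (3 arrangements); H2O fac (chiral).

4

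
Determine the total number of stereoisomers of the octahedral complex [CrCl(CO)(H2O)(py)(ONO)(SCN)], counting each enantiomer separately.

30

The six octahedral sites form three mutually perpendicular trans pairs.
Placing the ligands in turn and identifying arrangements related by rotation or reflection leaves 15 distinct geometric isomers.
Of these, 15 lack any improper symmetry element and so occur as enantiomeric pairs, giving 15 + 15 = 30 stereoisomers in total.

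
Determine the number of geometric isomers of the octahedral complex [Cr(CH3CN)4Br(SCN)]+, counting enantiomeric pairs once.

2

The six octahedral sites form three mutually perpendicular trans pairs.
Systematic placement gives 2 geometric isomers: Br and SCN mutually cis; Br and SCN mutually trans.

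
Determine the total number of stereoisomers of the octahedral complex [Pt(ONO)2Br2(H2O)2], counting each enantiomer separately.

6

An octahedron has six vertices in three trans pairs; every non-trans pair is cis.
There are 5 geometric isomers: ONO trans, Br trans, H2O trans; ONO cis, Br trans, H2O cis; ONO trans, Br cis, H2O cis; ONO cis, Br cis, H2O cis (chiral); ONO cis, Br cis, H2O trans.
One of these lacks any improper symmetry element and so occurs as an enantiomeric pair, giving 5 + 1 = 6 stereoisomers in total.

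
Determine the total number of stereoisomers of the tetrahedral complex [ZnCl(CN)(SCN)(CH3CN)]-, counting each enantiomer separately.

All four vertices of a tetrahedron are equivalent and mutually adjacent, so cis/trans isomerism cannot arise.
Only one geometric arrangement is possible; it has no improper symmetry element, so it exists as a pair of enantiomers (2 stereoisomers).

2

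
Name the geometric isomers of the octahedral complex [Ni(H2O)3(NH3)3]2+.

fac and mer

In an octahedral complex each vertex has one trans partner and four cis neighbours.
The distinct arrangements are (2 in all): H2O mer; H2O fac.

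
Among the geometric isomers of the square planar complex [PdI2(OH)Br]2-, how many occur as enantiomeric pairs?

In a square planar complex each vertex has one trans partner and two cis neighbours.
The distinct arrangements are (2 in all): I cis; I trans.
Each arrangement has an internal mirror plane or centre of symmetry, so none is chiral.

0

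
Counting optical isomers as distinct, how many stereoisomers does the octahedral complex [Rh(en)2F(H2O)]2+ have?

3

In an octahedral complex each vertex has one trans partner and four cis neighbours.
Each en is bidentate and must span two cis positions.
Working through the distinct placements yields 2 geometric isomers: F and H2O mutually trans; F and H2O mutually cis (chiral).
One of these lacks any improper symmetry element and so occurs as an enantiomeric pair, giving 2 + 1 = 3 stereoisomers in total.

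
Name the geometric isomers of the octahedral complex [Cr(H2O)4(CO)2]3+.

cis and trans

In an octahedral complex each vertex has one trans partner and four cis neighbours.
Systematic placement gives 2 geometric isomers: CO trans; CO cis.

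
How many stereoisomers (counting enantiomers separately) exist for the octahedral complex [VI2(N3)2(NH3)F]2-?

An octahedron has six vertices in three trans pairs; every non-trans pair is cis.
Systematic placement gives 6 geometric isomers: I cis, N3 cis (3 arrangements, 2 chiral); I cis, N3 trans; I trans, N3 cis; I trans, N3 trans.
Of these, 2 lack any improper symmetry element and so occur as enantiomeric pairs, giving 6 + 2 = 8 stereoisomers in total.

8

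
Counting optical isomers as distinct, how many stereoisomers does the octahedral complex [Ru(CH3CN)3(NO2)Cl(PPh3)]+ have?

An octahedron has six vertices in three trans pairs; every non-trans pair is cis.
Working through the distinct placements yields 4 geometric isomers: CH3CN mer (3 arrangements); CH3CN fac (chiral).
One of these lacks any improper symmetry element and so occurs as an enantiomeric pair, giving 4 + 1 = 5 stereoisomers in total.

5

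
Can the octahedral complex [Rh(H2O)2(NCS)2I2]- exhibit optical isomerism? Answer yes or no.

The six octahedral sites form three mutually perpendicular trans pairs.
The distinct arrangements are (5 in all): H2O trans, NCS trans, I trans; H2O trans, NCS cis, I cis; H2O cis, NCS trans, I cis; H2O cis, NCS cis, I cis (chiral); H2O cis, NCS cis, I trans.
One of these lacks any improper symmetry element and so occurs as an enantiomeric pair, giving 5 + 1 = 6 stereoisomers in total.

yes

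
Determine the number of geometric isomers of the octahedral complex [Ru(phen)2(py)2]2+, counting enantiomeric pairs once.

Each phen is bidentate and must span two cis positions.
The distinct arrangements are (2 in all): py trans; py cis (chiral).

2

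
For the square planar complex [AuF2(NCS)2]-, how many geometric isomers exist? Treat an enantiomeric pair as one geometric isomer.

Working through the distinct placements yields 2 geometric isomers: F cis; F trans.

2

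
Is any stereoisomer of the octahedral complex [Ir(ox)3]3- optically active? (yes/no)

Each ox is bidentate and must span two cis positions.
Only one geometric arrangement is possible; it has no improper symmetry element, so it exists as a pair of enantiomers (2 stereoisomers).

yes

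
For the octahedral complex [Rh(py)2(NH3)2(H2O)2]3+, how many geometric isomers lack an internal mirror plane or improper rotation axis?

1

Systematic placement gives 5 geometric isomers: py trans, NH3 trans, H2O trans; py cis, NH3 cis, H2O trans; py trans, NH3 cis, H2O cis; py cis, NH3 cis, H2O cis (chiral); py cis, NH3 trans, H2O cis.
One of these lacks any improper symmetry element and so occurs as an enantiomeric pair, giving 5 + 1 = 6 stereoisomers in total.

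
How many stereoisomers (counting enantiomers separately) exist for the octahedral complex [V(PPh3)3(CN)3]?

The six octahedral sites form three mutually perpendicular trans pairs.
The distinct arrangements are (2 in all): PPh3 mer; PPh3 fac.
Each arrangement has an internal mirror plane or centre of symmetry, so none is chiral.

2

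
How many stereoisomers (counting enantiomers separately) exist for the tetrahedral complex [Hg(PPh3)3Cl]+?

1

In a tetrahedral complex all four positions are equivalent and every pair of ligands is adjacent — there is no cis/trans distinction.
Only one geometric arrangement is possible.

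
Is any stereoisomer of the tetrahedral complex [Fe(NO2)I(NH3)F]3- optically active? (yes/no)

yes

Only one geometric arrangement is possible; it has no improper symmetry element, so it exists as a pair of enantiomers (2 stereoisomers).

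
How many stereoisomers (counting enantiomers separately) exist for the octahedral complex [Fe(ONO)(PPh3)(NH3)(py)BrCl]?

The six octahedral sites form three mutually perpendicular trans pairs.
Systematic enumeration (placing each ligand type in turn and discarding arrangements equivalent by rotation or reflection) gives 15 geometric isomers.
Of these, 15 lack any improper symmetry element and so occur as enantiomeric pairs, giving 15 + 15 = 30 stereoisomers in total.

30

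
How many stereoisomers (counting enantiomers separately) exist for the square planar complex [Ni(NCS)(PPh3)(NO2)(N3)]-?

3

A square has two trans pairs of vertices; adjacent vertices are cis.
Working through the distinct placements yields 3 geometric isomers: (N3/NO2 trans, NCS/PPh3 trans); (N3/PPh3 trans, NCS/NO2 trans); (N3/NCS trans, NO2/PPh3 trans).
Each arrangement has an internal mirror plane or centre of symmetry, so none is chiral.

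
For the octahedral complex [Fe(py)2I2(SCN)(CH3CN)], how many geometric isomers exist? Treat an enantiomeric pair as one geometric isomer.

6

In an octahedral complex each vertex has one trans partner and four cis neighbours.
Systematic placement gives 6 geometric isomers: py trans, I cis; py cis, I cis (3 arrangements, 2 chiral); py trans, I trans; py cis, I trans.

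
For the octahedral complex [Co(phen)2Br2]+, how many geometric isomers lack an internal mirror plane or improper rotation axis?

1

In an octahedral complex each vertex has one trans partner and four cis neighbours.
Each phen is bidentate and must span two cis positions.
Working through the distinct placements yields 2 geometric isomers: Br trans; Br cis (chiral).
One of these lacks any improper symmetry element and so occurs as an enantiomeric pair, giving 2 + 1 = 3 stereoisomers in total.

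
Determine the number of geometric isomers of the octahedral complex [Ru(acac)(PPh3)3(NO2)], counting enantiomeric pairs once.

An octahedron has six vertices in three trans pairs; every non-trans pair is cis.
Each acac is bidentate and must span two cis positions.
Systematic placement gives 2 geometric isomers: PPh3 fac; PPh3 mer.

2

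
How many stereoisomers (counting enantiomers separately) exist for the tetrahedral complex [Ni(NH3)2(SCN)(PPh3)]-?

Only one geometric arrangement is possible.

1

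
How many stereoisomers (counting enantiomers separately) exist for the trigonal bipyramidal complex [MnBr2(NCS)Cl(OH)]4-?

In a trigonal bipyramid the two axial positions differ from the three equatorial ones.
Exhaustive case analysis gives 7 geometric isomers.
Of these, 3 lack any improper symmetry element and so occur as enantiomeric pairs, giving 7 + 3 = 10 stereoisomers in total.

10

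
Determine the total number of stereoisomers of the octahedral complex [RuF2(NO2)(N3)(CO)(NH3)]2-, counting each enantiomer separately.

The six octahedral sites form three mutually perpendicular trans pairs.
Systematic enumeration (placing each ligand type in turn and discarding arrangements equivalent by rotation or reflection) gives 9 geometric isomers.
Of these, 6 lack any improper symmetry element and so occur as enantiomeric pairs, giving 9 + 6 = 15 stereoisomers in total.

15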